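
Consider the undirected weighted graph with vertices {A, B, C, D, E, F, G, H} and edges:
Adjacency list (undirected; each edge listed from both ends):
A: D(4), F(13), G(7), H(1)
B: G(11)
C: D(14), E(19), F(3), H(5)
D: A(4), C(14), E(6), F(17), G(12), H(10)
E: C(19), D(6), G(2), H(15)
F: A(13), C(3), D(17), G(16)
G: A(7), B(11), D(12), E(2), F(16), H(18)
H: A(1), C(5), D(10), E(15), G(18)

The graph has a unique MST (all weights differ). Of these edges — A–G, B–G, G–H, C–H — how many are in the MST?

2

Sort edges by weight, then run Kruskal:
A–H (1): add — endpoints in different components.
E–G (2): add — endpoints in different components.
C–F (3): add — endpoints in different components.
A–D (4): add — endpoints in different components.
C–H (5): add — endpoints in different components.
D–E (6): add — endpoints in different components.
A–G (7): skip — A and G already connected.
D–H (10): skip — D and H already connected.
B–G (11): add — endpoints in different components.
MST edge set: {A–H, E–G, C–F, A–D, C–H, D–E, B–G}.
Of the listed edges, {B–G, C–H} are in the MST → 2.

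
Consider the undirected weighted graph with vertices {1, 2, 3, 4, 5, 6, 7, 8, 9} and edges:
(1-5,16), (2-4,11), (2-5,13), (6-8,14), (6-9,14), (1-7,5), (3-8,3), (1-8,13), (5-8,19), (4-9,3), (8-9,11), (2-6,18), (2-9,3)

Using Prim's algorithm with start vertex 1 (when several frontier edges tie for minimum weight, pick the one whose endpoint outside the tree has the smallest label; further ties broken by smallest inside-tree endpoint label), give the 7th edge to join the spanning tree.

Prim, starting at 1.
Step 1: frontier [1-7 5, 1-8 13, 1-5 16] → take 1-7 (5); add 7.
Step 2: frontier [1-8 13, 1-5 16] → take 1-8 (13); add 8.
Step 3: frontier [1-5 16, 3-8 3, 8-9 11, 6-8 14, 5-8 19] → take 3-8 (3); add 3.
Step 4: frontier [1-5 16, 8-9 11, 6-8 14, 5-8 19] → take 8-9 (11); add 9.
Step 5: frontier [1-5 16, 6-8 14, 5-8 19, 2-9 3, 4-9 3, 6-9 14] → take 2-9 (3); add 2.
Step 6: frontier [1-5 16, 2-4 11, 2-5 13, 2-6 18, 6-8 14, 5-8 19, 4-9 3, 6-9 14] → take 4-9 (3); add 4.
Step 7: frontier [1-5 16, 2-5 13, 2-6 18, 6-8 14, 5-8 19, 6-9 14] → take 2-5 (13); add 5.
Step 8: frontier [2-6 18, 6-8 14, 6-9 14] → take 6-8 (14); add 6.
The 7th edge added is 2-5.

2-5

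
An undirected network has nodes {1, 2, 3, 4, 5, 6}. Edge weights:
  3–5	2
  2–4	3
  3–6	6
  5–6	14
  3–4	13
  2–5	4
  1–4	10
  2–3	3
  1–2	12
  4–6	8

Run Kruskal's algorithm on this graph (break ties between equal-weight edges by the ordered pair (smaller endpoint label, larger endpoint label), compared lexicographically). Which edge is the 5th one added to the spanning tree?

Kruskal: consider edges lightest-first.
3–5 (2): add. Components now {1} {2} {3,5} {4} {6}
2–3 (3): add. Components now {1} {2,3,5} {4} {6}
2–4 (3): add. Components now {1} {2,3,4,5} {6}
2–5 (4): skip — 2 and 5 already connected.
3–6 (6): add. Components now {1} {2,3,4,5,6}
4–6 (8): skip — 4 and 6 already connected.
1–4 (10): add. Components now {1,2,3,4,5,6}
The 5th edge added is 1–4.

1-4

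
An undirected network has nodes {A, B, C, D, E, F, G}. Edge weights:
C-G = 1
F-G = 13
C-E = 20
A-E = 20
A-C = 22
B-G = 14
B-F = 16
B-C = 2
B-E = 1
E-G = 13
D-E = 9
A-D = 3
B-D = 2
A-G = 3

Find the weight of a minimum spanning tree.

Sort edges by weight, then run Kruskal:
B-E (1): add. Components now {A} {B,E} {C} {D} {F} {G}
C-G (1): add. Components now {A} {B,E} {C,G} {D} {F}
B-C (2): add. Components now {A} {B,C,E,G} {D} {F}
B-D (2): add. Components now {A} {B,C,D,E,G} {F}
A-D (3): add. Components now {A,B,C,D,E,G} {F}
A-G (3): skip — A and G already connected.
D-E (9): skip — D and E already connected.
E-G (13): skip — E and G already connected.
F-G (13): add. Components now {A,B,C,D,E,F,G}
MST edges: B-E, C-G, B-C, B-D, A-D, F-G; total weight 1+1+2+2+3+13 = 22.

22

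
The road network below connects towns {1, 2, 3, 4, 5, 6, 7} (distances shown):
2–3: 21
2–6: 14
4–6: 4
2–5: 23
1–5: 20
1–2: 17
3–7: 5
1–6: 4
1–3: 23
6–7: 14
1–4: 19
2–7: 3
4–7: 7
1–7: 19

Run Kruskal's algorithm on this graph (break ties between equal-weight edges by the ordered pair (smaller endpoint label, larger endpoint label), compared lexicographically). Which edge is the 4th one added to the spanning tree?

3-7

Kruskal: consider edges lightest-first.
2–7 (3): add — endpoints in different components.
1–6 (4): add — endpoints in different components.
4–6 (4): add — endpoints in different components.
3–7 (5): add — endpoints in different components.
4–7 (7): add — endpoints in different components.
2–6 (14): skip — 2 and 6 already connected.
6–7 (14): skip — 6 and 7 already connected.
1–2 (17): skip — 1 and 2 already connected.
1–4 (19): skip — 1 and 4 already connected.
1–7 (19): skip — 1 and 7 already connected.
1–5 (20): add — endpoints in different components.
The 4th edge added is 3–7.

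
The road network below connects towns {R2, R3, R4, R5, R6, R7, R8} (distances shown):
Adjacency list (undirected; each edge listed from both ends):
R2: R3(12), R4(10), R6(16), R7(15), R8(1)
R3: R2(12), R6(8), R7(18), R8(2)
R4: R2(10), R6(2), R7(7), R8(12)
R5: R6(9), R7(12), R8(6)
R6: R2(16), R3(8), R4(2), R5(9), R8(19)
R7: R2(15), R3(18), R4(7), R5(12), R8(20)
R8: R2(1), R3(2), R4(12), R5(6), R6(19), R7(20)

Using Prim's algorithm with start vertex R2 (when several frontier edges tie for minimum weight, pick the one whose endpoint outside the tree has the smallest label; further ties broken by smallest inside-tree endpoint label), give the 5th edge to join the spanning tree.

R4-R6

Prim, starting at R2.
Step 1: cheapest edge leaving the tree is R2-R8 (1); add R8.
Step 2: cheapest edge leaving the tree is R3-R8 (2); add R3.
Step 3: cheapest edge leaving the tree is R5-R8 (6); add R5.
Step 4: cheapest edge leaving the tree is R3-R6 (8); add R6.
Step 5: cheapest edge leaving the tree is R4-R6 (2); add R4.
Step 6: cheapest edge leaving the tree is R4-R7 (7); add R7.
The 5th edge added is R4-R6.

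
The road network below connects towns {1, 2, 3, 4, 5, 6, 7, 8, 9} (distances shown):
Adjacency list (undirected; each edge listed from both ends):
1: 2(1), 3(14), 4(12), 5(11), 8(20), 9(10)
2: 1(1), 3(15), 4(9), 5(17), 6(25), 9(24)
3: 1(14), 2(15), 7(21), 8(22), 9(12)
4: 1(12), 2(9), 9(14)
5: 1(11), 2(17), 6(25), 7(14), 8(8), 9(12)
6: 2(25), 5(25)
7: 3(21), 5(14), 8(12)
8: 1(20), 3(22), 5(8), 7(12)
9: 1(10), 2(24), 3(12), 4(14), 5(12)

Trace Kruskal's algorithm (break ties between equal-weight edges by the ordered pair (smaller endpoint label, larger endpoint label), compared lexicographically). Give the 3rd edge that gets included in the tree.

Sort edges by weight, then run Kruskal:
1 2 (1): add — endpoints in different components.
5 8 (8): add — endpoints in different components.
2 4 (9): add — endpoints in different components.
1 9 (10): add — endpoints in different components.
1 5 (11): add — endpoints in different components.
1 4 (12): skip — 1 and 4 already connected.
3 9 (12): add — endpoints in different components.
5 9 (12): skip — 5 and 9 already connected.
7 8 (12): add — endpoints in different components.
1 3 (14): skip — 1 and 3 already connected.
4 9 (14): skip — 4 and 9 already connected.
5 7 (14): skip — 5 and 7 already connected.
2 3 (15): skip — 2 and 3 already connected.
2 5 (17): skip — 2 and 5 already connected.
1 8 (20): skip — 1 and 8 already connected.
3 7 (21): skip — 3 and 7 already connected.
3 8 (22): skip — 3 and 8 already connected.
2 9 (24): skip — 2 and 9 already connected.
2 6 (25): add — endpoints in different components.
The 3rd edge added is 2 4.

2-4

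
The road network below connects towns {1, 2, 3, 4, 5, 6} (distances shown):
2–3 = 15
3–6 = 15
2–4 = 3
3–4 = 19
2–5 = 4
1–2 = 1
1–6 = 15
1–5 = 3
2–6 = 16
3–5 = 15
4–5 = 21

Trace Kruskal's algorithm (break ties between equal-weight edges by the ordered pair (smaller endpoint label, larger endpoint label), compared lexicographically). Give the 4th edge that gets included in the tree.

1-6

Kruskal's algorithm — process edges by increasing weight (ties by edge label):
1–2 (1): add — endpoints in different components.
1–5 (3): add — endpoints in different components.
2–4 (3): add — endpoints in different components.
2–5 (4): skip — 2 and 5 already connected.
1–6 (15): add — endpoints in different components.
2–3 (15): add — endpoints in different components.
The 4th edge added is 1–6.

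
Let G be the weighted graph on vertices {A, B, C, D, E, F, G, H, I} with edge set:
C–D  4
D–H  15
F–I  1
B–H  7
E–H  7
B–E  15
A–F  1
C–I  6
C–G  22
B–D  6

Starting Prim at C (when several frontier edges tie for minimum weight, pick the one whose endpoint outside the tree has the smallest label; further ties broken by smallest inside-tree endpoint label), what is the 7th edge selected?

Prim's algorithm from C:
Step 1: frontier [C–D 4, C–I 6, C–G 22] → take C–D (4); add D.
Step 2: frontier [C–I 6, C–G 22, B–D 6, D–H 15] → take B–D (6); add B.
Step 3: frontier [B–H 7, B–E 15, C–I 6, C–G 22, D–H 15] → take C–I (6); add I.
Step 4: frontier [B–H 7, B–E 15, C–G 22, D–H 15, F–I 1] → take F–I (1); add F.
Step 5: frontier [B–H 7, B–E 15, C–G 22, D–H 15, A–F 1] → take A–F (1); add A.
Step 6: frontier [B–H 7, B–E 15, C–G 22, D–H 15] → take B–H (7); add H.
Step 7: frontier [B–E 15, C–G 22, E–H 7] → take E–H (7); add E.
Step 8: frontier [C–G 22] → take C–G (22); add G.
The 7th edge added is E–H.

E-H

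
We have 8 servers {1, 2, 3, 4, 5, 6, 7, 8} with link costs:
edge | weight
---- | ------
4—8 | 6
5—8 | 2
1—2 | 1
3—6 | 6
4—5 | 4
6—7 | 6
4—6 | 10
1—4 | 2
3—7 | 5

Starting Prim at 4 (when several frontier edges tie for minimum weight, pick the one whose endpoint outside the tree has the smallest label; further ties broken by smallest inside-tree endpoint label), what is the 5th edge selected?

Prim's algorithm from 4:
Step 1: cheapest edge leaving the tree is 1—4 (2); add 1.
Step 2: cheapest edge leaving the tree is 1—2 (1); add 2.
Step 3: cheapest edge leaving the tree is 4—5 (4); add 5.
Step 4: cheapest edge leaving the tree is 5—8 (2); add 8.
Step 5: cheapest edge leaving the tree is 4—6 (10); add 6.
Step 6: cheapest edge leaving the tree is 3—6 (6); add 3.
Step 7: cheapest edge leaving the tree is 3—7 (5); add 7.
The 5th edge added is 4—6.

4-6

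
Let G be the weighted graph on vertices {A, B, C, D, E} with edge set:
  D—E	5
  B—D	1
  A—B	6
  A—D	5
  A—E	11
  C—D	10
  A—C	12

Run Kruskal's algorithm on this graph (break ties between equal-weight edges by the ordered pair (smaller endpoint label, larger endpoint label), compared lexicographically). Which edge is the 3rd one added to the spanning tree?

Kruskal: consider edges lightest-first.
B—D (1): add. Components now {A} {B,D} {C} {E}
A—D (5): add. Components now {A,B,D} {C} {E}
D—E (5): add. Components now {A,B,D,E} {C}
A—B (6): skip — A and B already connected.
C—D (10): add. Components now {A,B,C,D,E}
The 3rd edge added is D—E.

D-E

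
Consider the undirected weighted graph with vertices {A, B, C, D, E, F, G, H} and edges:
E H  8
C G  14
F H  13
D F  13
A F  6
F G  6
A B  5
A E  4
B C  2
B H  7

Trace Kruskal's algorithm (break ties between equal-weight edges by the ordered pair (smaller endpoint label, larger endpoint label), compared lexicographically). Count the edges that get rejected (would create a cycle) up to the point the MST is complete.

1

Kruskal: consider edges lightest-first.
B C (2): add — endpoints in different components.
A E (4): add — endpoints in different components.
A B (5): add — endpoints in different components.
A F (6): add — endpoints in different components.
F G (6): add — endpoints in different components.
B H (7): add — endpoints in different components.
E H (8): skip — E and H already connected.
D F (13): add — endpoints in different components.
Edges rejected before the tree was complete: 1.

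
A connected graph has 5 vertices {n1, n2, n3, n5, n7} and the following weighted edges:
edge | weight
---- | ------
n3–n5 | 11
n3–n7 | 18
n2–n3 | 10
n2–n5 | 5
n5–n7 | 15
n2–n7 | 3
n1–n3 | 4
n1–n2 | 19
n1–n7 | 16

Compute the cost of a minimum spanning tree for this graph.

Prim's algorithm from n5:
Step 1: cheapest edge leaving the tree is n2–n5 (5); add n2.
Step 2: cheapest edge leaving the tree is n2–n7 (3); add n7.
Step 3: cheapest edge leaving the tree is n2–n3 (10); add n3.
Step 4: cheapest edge leaving the tree is n1–n3 (4); add n1.
MST edges: n2–n5, n2–n7, n2–n3, n1–n3; total weight 5+3+10+4 = 22.

22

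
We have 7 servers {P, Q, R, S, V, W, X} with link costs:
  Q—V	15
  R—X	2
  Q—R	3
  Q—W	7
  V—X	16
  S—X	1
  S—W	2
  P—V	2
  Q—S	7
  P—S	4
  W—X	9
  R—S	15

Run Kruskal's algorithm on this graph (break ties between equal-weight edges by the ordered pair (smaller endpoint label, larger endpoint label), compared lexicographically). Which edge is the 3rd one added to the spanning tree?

R-X

Sort edges by weight, then run Kruskal:
S—X (1): add. Components now {P} {W} {Q} {S,X} {R} {V}
P—V (2): add. Components now {P,V} {W} {Q} {S,X} {R}
R—X (2): add. Components now {P,V} {W} {Q} {R,S,X}
S—W (2): add. Components now {P,V} {R,S,W,X} {Q}
Q—R (3): add. Components now {P,V} {Q,R,S,W,X}
P—S (4): add. Components now {P,Q,R,S,V,W,X}
The 3rd edge added is R—X.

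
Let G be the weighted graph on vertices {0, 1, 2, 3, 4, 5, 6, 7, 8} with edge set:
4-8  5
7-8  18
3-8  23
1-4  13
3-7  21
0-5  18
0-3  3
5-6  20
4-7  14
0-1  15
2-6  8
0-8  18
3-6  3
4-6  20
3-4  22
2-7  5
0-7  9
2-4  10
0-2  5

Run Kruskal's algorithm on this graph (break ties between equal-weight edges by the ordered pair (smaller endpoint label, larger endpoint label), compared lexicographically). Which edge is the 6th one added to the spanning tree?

2-4

Kruskal: consider edges lightest-first.
0-3 (3): add — endpoints in different components.
3-6 (3): add — endpoints in different components.
0-2 (5): add — endpoints in different components.
2-7 (5): add — endpoints in different components.
4-8 (5): add — endpoints in different components.
2-6 (8): skip — 2 and 6 already connected.
0-7 (9): skip — 0 and 7 already connected.
2-4 (10): add — endpoints in different components.
1-4 (13): add — endpoints in different components.
4-7 (14): skip — 4 and 7 already connected.
0-1 (15): skip — 0 and 1 already connected.
0-5 (18): add — endpoints in different components.
The 6th edge added is 2-4.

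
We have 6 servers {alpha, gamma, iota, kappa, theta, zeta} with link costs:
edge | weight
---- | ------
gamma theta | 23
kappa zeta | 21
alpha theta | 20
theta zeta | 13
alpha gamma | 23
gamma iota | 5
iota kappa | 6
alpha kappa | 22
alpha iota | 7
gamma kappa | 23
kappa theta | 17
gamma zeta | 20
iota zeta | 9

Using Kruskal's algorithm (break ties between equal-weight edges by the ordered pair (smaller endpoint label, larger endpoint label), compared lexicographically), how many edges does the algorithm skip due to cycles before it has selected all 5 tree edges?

Kruskal: consider edges lightest-first.
gamma iota (5): add. Components now {theta} {alpha} {kappa} {gamma,iota} {zeta}
iota kappa (6): add. Components now {theta} {alpha} {gamma,iota,kappa} {zeta}
alpha iota (7): add. Components now {theta} {alpha,gamma,iota,kappa} {zeta}
iota zeta (9): add. Components now {theta} {alpha,gamma,iota,kappa,zeta}
theta zeta (13): add. Components now {alpha,gamma,iota,kappa,theta,zeta}
Edges rejected before the tree was complete: 0.

0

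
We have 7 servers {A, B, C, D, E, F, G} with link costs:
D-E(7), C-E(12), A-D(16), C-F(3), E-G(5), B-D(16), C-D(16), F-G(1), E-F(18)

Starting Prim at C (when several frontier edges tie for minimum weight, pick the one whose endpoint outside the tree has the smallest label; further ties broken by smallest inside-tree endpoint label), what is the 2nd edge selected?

F-G

Grow the tree from C using Prim:
Step 1: frontier [C-F 3, C-E 12, C-D 16] → take C-F (3); add F.
Step 2: frontier [C-E 12, C-D 16, F-G 1, E-F 18] → take F-G (1); add G.
Step 3: frontier [C-E 12, C-D 16, E-F 18, E-G 5] → take E-G (5); add E.
Step 4: frontier [C-D 16, D-E 7] → take D-E (7); add D.
Step 5: frontier [A-D 16, B-D 16] → take A-D (16); add A.
Step 6: frontier [B-D 16] → take B-D (16); add B.
The 2nd edge added is F-G.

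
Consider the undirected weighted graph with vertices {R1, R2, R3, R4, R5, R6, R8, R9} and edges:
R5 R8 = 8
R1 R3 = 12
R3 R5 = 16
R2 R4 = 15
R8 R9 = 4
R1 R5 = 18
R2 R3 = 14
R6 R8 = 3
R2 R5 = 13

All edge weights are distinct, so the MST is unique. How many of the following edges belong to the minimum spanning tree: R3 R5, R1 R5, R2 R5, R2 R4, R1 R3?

Kruskal's algorithm — process edges by increasing weight (ties by edge label):
R6 R8 (3): add — endpoints in different components.
R8 R9 (4): add — endpoints in different components.
R5 R8 (8): add — endpoints in different components.
R1 R3 (12): add — endpoints in different components.
R2 R5 (13): add — endpoints in different components.
R2 R3 (14): add — endpoints in different components.
R2 R4 (15): add — endpoints in different components.
MST edge set: {R6 R8, R8 R9, R5 R8, R1 R3, R2 R5, R2 R3, R2 R4}.
Of the listed edges, {R2 R5, R2 R4, R1 R3} are in the MST → 3.

3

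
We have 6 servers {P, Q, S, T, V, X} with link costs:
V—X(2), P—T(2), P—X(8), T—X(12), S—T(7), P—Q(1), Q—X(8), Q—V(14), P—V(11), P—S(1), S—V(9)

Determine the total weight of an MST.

Grow the tree from V using Prim:
Step 1: frontier [V—X 2, S—V 9, P—V 11, Q—V 14] → take V—X (2); add X.
Step 2: frontier [S—V 9, P—V 11, Q—V 14, P—X 8, Q—X 8, T—X 12] → take P—X (8); add P.
Step 3: frontier [P—Q 1, P—S 1, P—T 2, S—V 9, Q—V 14, Q—X 8, T—X 12] → take P—Q (1); add Q.
Step 4: frontier [P—S 1, P—T 2, S—V 9, T—X 12] → take P—S (1); add S.
Step 5: frontier [P—T 2, S—T 7, T—X 12] → take P—T (2); add T.
MST edges: V—X, P—X, P—Q, P—S, P—T; total weight 2+8+1+1+2 = 14.

14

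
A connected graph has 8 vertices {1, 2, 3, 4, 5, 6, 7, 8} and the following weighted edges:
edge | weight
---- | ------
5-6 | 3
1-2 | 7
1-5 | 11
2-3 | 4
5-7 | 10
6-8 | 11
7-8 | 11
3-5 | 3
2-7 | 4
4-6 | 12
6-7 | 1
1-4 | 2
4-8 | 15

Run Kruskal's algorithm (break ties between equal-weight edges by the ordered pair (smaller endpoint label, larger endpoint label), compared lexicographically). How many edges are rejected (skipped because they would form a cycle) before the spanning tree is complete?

Kruskal's algorithm — process edges by increasing weight (ties by edge label):
6-7 (1): add — endpoints in different components.
1-4 (2): add — endpoints in different components.
3-5 (3): add — endpoints in different components.
5-6 (3): add — endpoints in different components.
2-3 (4): add — endpoints in different components.
2-7 (4): skip — 2 and 7 already connected.
1-2 (7): add — endpoints in different components.
5-7 (10): skip — 5 and 7 already connected.
1-5 (11): skip — 1 and 5 already connected.
6-8 (11): add — endpoints in different components.
Edges rejected before the tree was complete: 3.

3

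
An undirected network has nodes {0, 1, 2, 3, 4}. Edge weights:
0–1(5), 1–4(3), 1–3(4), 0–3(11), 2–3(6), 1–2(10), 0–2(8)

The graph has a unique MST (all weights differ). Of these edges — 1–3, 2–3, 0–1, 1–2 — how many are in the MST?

Kruskal: consider edges lightest-first.
1–4 (3): add — endpoints in different components.
1–3 (4): add — endpoints in different components.
0–1 (5): add — endpoints in different components.
2–3 (6): add — endpoints in different components.
MST edge set: {1–4, 1–3, 0–1, 2–3}.
Of the listed edges, {1–3, 2–3, 0–1} are in the MST → 3.

3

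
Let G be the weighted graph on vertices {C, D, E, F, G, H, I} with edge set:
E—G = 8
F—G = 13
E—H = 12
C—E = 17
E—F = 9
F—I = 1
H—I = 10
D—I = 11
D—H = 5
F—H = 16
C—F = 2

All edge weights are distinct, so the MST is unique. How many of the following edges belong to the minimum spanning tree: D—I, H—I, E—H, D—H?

Kruskal: consider edges lightest-first.
F—I (1): add — endpoints in different components.
C—F (2): add — endpoints in different components.
D—H (5): add — endpoints in different components.
E—G (8): add — endpoints in different components.
E—F (9): add — endpoints in different components.
H—I (10): add — endpoints in different components.
MST edge set: {F—I, C—F, D—H, E—G, E—F, H—I}.
Of the listed edges, {H—I, D—H} are in the MST → 2.

2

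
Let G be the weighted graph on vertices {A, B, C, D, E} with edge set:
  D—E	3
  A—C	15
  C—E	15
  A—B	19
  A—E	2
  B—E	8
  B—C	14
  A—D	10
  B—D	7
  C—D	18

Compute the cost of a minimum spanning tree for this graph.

26

Prim, starting at D.
Step 1: cheapest edge leaving the tree is D—E (3); add E.
Step 2: cheapest edge leaving the tree is A—E (2); add A.
Step 3: cheapest edge leaving the tree is B—D (7); add B.
Step 4: cheapest edge leaving the tree is B—C (14); add C.
MST edges: D—E, A—E, B—D, B—C; total weight 3+2+7+14 = 26.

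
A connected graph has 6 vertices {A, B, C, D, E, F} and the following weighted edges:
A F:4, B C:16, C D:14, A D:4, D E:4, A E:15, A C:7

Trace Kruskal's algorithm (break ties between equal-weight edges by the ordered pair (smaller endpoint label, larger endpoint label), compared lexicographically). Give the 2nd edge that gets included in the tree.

Sort edges by weight, then run Kruskal:
A D (4): add. Components now {A,D} {B} {C} {E} {F}
A F (4): add. Components now {A,D,F} {B} {C} {E}
D E (4): add. Components now {A,D,E,F} {B} {C}
A C (7): add. Components now {A,C,D,E,F} {B}
C D (14): skip — C and D already connected.
A E (15): skip — A and E already connected.
B C (16): add. Components now {A,B,C,D,E,F}
The 2nd edge added is A F.

A-F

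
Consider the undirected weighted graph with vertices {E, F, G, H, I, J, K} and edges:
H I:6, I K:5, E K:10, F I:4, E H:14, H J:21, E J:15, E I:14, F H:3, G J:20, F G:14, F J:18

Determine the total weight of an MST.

51

Grow the tree from G using Prim:
Step 1: frontier [F G 14, G J 20] → take F G (14); add F.
Step 2: frontier [F H 3, F I 4, F J 18, G J 20] → take F H (3); add H.
Step 3: frontier [F I 4, F J 18, G J 20, H I 6, E H 14, H J 21] → take F I (4); add I.
Step 4: frontier [F J 18, G J 20, E H 14, H J 21, I K 5, E I 14] → take I K (5); add K.
Step 5: frontier [F J 18, G J 20, E H 14, H J 21, E I 14, E K 10] → take E K (10); add E.
Step 6: frontier [E J 15, F J 18, G J 20, H J 21] → take E J (15); add J.
MST edges: F G, F H, F I, I K, E K, E J; total weight 14+3+4+5+10+15 = 51.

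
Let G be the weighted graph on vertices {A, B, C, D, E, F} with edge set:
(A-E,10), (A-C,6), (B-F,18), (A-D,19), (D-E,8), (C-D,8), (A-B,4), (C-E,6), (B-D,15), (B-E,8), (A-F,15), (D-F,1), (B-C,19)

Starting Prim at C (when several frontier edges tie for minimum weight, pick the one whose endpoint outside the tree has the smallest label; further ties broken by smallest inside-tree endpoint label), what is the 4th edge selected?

Prim, starting at C.
Step 1: cheapest edge leaving the tree is A-C (6); add A.
Step 2: cheapest edge leaving the tree is A-B (4); add B.
Step 3: cheapest edge leaving the tree is C-E (6); add E.
Step 4: cheapest edge leaving the tree is C-D (8); add D.
Step 5: cheapest edge leaving the tree is D-F (1); add F.
The 4th edge added is C-D.

C-D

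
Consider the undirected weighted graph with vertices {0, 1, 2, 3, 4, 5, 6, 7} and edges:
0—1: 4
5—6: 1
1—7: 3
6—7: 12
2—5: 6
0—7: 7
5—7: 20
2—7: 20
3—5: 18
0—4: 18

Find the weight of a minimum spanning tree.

62

Prim, starting at 2.
Step 1: frontier [2—5 6, 2—7 20] → take 2—5 (6); add 5.
Step 2: frontier [2—7 20, 5—6 1, 3—5 18, 5—7 20] → take 5—6 (1); add 6.
Step 3: frontier [2—7 20, 3—5 18, 5—7 20, 6—7 12] → take 6—7 (12); add 7.
Step 4: frontier [3—5 18, 1—7 3, 0—7 7] → take 1—7 (3); add 1.
Step 5: frontier [0—1 4, 3—5 18, 0—7 7] → take 0—1 (4); add 0.
Step 6: frontier [0—4 18, 3—5 18] → take 3—5 (18); add 3.
Step 7: frontier [0—4 18] → take 0—4 (18); add 4.
MST edges: 2—5, 5—6, 6—7, 1—7, 0—1, 3—5, 0—4; total weight 6+1+12+3+4+18+18 = 62.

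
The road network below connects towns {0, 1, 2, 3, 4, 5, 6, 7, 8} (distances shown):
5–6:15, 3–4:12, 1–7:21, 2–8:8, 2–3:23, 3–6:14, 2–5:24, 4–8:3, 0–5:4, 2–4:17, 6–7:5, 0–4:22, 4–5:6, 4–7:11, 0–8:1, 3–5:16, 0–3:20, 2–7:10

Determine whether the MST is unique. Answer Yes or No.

Sort edges by weight, then run Kruskal:
0–8 (1): add — endpoints in different components.
4–8 (3): add — endpoints in different components.
0–5 (4): add — endpoints in different components.
6–7 (5): add — endpoints in different components.
4–5 (6): skip — 4 and 5 already connected.
2–8 (8): add — endpoints in different components.
2–7 (10): add — endpoints in different components.
4–7 (11): skip — 4 and 7 already connected.
3–4 (12): add — endpoints in different components.
3–6 (14): skip — 3 and 6 already connected.
5–6 (15): skip — 5 and 6 already connected.
3–5 (16): skip — 3 and 5 already connected.
2–4 (17): skip — 2 and 4 already connected.
0–3 (20): skip — 0 and 3 already connected.
1–7 (21): add — endpoints in different components.
Every non-tree edge has weight strictly greater than the heaviest edge on the tree path between its endpoints, so the MST is unique.

Yes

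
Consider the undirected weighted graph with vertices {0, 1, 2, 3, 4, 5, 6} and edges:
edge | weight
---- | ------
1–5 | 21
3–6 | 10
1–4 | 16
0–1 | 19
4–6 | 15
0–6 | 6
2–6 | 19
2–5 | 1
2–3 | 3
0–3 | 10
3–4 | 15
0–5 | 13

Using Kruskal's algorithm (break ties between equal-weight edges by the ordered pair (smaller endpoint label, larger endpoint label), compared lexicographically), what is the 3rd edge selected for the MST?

Sort edges by weight, then run Kruskal:
2–5 (1): add — endpoints in different components.
2–3 (3): add — endpoints in different components.
0–6 (6): add — endpoints in different components.
0–3 (10): add — endpoints in different components.
3–6 (10): skip — 3 and 6 already connected.
0–5 (13): skip — 0 and 5 already connected.
3–4 (15): add — endpoints in different components.
4–6 (15): skip — 4 and 6 already connected.
1–4 (16): add — endpoints in different components.
The 3rd edge added is 0–6.

0-6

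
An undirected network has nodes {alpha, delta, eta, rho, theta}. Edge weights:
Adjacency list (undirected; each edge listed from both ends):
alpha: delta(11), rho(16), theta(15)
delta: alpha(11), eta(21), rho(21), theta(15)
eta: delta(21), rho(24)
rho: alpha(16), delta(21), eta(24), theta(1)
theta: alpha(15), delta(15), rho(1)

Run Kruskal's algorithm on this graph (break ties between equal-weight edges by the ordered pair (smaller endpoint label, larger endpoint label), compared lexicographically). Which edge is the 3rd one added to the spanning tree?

Kruskal's algorithm — process edges by increasing weight (ties by edge label):
rho–theta (1): add — endpoints in different components.
alpha–delta (11): add — endpoints in different components.
alpha–theta (15): add — endpoints in different components.
delta–theta (15): skip — delta and theta already connected.
alpha–rho (16): skip — alpha and rho already connected.
delta–eta (21): add — endpoints in different components.
The 3rd edge added is alpha–theta.

alpha-theta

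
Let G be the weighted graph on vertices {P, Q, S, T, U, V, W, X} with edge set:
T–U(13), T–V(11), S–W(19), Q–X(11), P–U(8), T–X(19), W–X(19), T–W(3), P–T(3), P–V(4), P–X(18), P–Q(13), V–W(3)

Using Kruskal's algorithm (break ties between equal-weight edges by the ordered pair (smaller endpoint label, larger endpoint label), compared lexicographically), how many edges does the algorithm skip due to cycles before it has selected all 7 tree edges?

Kruskal: consider edges lightest-first.
P–T (3): add — endpoints in different components.
T–W (3): add — endpoints in different components.
V–W (3): add — endpoints in different components.
P–V (4): skip — V and P already connected.
P–U (8): add — endpoints in different components.
Q–X (11): add — endpoints in different components.
T–V (11): skip — T and V already connected.
P–Q (13): add — endpoints in different components.
T–U (13): skip — T and U already connected.
P–X (18): skip — X and P already connected.
S–W (19): add — endpoints in different components.
Edges rejected before the tree was complete: 4.

4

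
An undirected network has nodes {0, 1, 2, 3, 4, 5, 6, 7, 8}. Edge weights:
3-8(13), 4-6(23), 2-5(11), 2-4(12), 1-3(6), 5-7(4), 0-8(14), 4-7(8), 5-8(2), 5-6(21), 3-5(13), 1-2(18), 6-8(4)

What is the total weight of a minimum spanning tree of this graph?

Grow the tree from 4 using Prim:
Step 1: frontier [4-7 8, 2-4 12, 4-6 23] → take 4-7 (8); add 7.
Step 2: frontier [2-4 12, 4-6 23, 5-7 4] → take 5-7 (4); add 5.
Step 3: frontier [2-4 12, 4-6 23, 5-8 2, 2-5 11, 3-5 13, 5-6 21] → take 5-8 (2); add 8.
Step 4: frontier [2-4 12, 4-6 23, 2-5 11, 3-5 13, 5-6 21, 6-8 4, 3-8 13, 0-8 14] → take 6-8 (4); add 6.
Step 5: frontier [2-4 12, 2-5 11, 3-5 13, 3-8 13, 0-8 14] → take 2-5 (11); add 2.
Step 6: frontier [1-2 18, 3-5 13, 3-8 13, 0-8 14] → take 3-5 (13); add 3.
Step 7: frontier [1-2 18, 1-3 6, 0-8 14] → take 1-3 (6); add 1.
Step 8: frontier [0-8 14] → take 0-8 (14); add 0.
MST edges: 4-7, 5-7, 5-8, 6-8, 2-5, 3-5, 1-3, 0-8; total weight 8+4+2+4+11+13+6+14 = 62.

62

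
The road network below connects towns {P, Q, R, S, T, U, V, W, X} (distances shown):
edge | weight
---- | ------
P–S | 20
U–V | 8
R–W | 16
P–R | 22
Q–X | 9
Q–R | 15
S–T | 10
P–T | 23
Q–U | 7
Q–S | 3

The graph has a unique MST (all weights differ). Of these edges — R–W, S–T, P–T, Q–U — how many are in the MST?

3

Kruskal: consider edges lightest-first.
Q–S (3): add — endpoints in different components.
Q–U (7): add — endpoints in different components.
U–V (8): add — endpoints in different components.
Q–X (9): add — endpoints in different components.
S–T (10): add — endpoints in different components.
Q–R (15): add — endpoints in different components.
R–W (16): add — endpoints in different components.
P–S (20): add — endpoints in different components.
MST edge set: {Q–S, Q–U, U–V, Q–X, S–T, Q–R, R–W, P–S}.
Of the listed edges, {R–W, S–T, Q–U} are in the MST → 3.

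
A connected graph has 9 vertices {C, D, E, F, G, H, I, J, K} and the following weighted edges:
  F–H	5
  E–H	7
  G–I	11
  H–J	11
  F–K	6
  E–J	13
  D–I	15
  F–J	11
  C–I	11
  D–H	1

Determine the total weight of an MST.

Prim's algorithm from C:
Step 1: frontier [C–I 11] → take C–I (11); add I.
Step 2: frontier [G–I 11, D–I 15] → take G–I (11); add G.
Step 3: frontier [D–I 15] → take D–I (15); add D.
Step 4: frontier [D–H 1] → take D–H (1); add H.
Step 5: frontier [F–H 5, E–H 7, H–J 11] → take F–H (5); add F.
Step 6: frontier [F–K 6, F–J 11, E–H 7, H–J 11] → take F–K (6); add K.
Step 7: frontier [F–J 11, E–H 7, H–J 11] → take E–H (7); add E.
Step 8: frontier [E–J 13, F–J 11, H–J 11] → take F–J (11); add J.
MST edges: C–I, G–I, D–I, D–H, F–H, F–K, E–H, F–J; total weight 11+11+15+1+5+6+7+11 = 67.

67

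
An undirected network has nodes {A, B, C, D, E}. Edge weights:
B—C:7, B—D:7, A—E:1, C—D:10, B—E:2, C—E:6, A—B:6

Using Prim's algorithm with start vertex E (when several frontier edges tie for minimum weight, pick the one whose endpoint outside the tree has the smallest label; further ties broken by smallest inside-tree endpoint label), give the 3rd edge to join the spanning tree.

C-E

Prim's algorithm from E:
Step 1: frontier [A—E 1, B—E 2, C—E 6] → take A—E (1); add A.
Step 2: frontier [A—B 6, B—E 2, C—E 6] → take B—E (2); add B.
Step 3: frontier [B—C 7, B—D 7, C—E 6] → take C—E (6); add C.
Step 4: frontier [B—D 7, C—D 10] → take B—D (7); add D.
The 3rd edge added is C—E.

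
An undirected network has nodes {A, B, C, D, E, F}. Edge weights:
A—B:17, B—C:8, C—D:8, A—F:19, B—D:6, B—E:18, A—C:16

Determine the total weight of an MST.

67

Kruskal: consider edges lightest-first.
B—D (6): add. Components now {A} {B,D} {C} {E} {F}
B—C (8): add. Components now {A} {B,C,D} {E} {F}
C—D (8): skip — C and D already connected.
A—C (16): add. Components now {A,B,C,D} {E} {F}
A—B (17): skip — A and B already connected.
B—E (18): add. Components now {A,B,C,D,E} {F}
A—F (19): add. Components now {A,B,C,D,E,F}
MST edges: B—D, B—C, A—C, B—E, A—F; total weight 6+8+16+18+19 = 67.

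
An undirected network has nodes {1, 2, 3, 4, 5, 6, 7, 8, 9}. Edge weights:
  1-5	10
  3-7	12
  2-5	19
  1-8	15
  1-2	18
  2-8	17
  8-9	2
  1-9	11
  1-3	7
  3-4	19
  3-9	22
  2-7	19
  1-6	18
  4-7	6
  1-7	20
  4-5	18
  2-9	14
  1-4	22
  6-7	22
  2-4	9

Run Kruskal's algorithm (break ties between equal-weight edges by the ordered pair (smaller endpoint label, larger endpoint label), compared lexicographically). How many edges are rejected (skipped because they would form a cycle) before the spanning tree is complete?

Kruskal's algorithm — process edges by increasing weight (ties by edge label):
8-9 (2): add — endpoints in different components.
4-7 (6): add — endpoints in different components.
1-3 (7): add — endpoints in different components.
2-4 (9): add — endpoints in different components.
1-5 (10): add — endpoints in different components.
1-9 (11): add — endpoints in different components.
3-7 (12): add — endpoints in different components.
2-9 (14): skip — 2 and 9 already connected.
1-8 (15): skip — 1 and 8 already connected.
2-8 (17): skip — 2 and 8 already connected.
1-2 (18): skip — 1 and 2 already connected.
1-6 (18): add — endpoints in different components.
Edges rejected before the tree was complete: 4.

4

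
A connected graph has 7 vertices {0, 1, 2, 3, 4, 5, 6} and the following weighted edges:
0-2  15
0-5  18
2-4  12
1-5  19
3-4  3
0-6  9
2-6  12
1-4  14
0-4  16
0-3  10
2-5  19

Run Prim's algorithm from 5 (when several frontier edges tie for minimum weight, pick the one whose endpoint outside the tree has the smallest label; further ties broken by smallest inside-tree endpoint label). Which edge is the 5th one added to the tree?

2-4

Grow the tree from 5 using Prim:
Step 1: frontier [0-5 18, 1-5 19, 2-5 19] → take 0-5 (18); add 0.
Step 2: frontier [0-6 9, 0-3 10, 0-2 15, 0-4 16, 1-5 19, 2-5 19] → take 0-6 (9); add 6.
Step 3: frontier [0-3 10, 0-2 15, 0-4 16, 1-5 19, 2-5 19, 2-6 12] → take 0-3 (10); add 3.
Step 4: frontier [0-2 15, 0-4 16, 3-4 3, 1-5 19, 2-5 19, 2-6 12] → take 3-4 (3); add 4.
Step 5: frontier [0-2 15, 2-4 12, 1-4 14, 1-5 19, 2-5 19, 2-6 12] → take 2-4 (12); add 2.
Step 6: frontier [1-4 14, 1-5 19] → take 1-4 (14); add 1.
The 5th edge added is 2-4.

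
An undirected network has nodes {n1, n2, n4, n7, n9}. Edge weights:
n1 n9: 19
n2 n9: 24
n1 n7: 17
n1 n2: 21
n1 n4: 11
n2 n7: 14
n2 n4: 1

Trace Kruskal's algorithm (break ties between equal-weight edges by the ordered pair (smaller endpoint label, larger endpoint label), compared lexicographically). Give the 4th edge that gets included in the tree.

n1-n9

Sort edges by weight, then run Kruskal:
n2 n4 (1): add — endpoints in different components.
n1 n4 (11): add — endpoints in different components.
n2 n7 (14): add — endpoints in different components.
n1 n7 (17): skip — n7 and n1 already connected.
n1 n9 (19): add — endpoints in different components.
The 4th edge added is n1 n9.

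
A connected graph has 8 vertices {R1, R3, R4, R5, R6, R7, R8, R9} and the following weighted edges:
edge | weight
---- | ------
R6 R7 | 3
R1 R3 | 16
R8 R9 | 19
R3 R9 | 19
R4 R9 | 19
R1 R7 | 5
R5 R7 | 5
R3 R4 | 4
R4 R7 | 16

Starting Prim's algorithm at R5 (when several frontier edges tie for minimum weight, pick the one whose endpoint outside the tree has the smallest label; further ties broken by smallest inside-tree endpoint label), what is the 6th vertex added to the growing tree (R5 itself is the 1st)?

R4

Grow the tree from R5 using Prim:
Step 1: frontier [R5 R7 5] → take R5 R7 (5); add R7.
Step 2: frontier [R6 R7 3, R1 R7 5, R4 R7 16] → take R6 R7 (3); add R6.
Step 3: frontier [R1 R7 5, R4 R7 16] → take R1 R7 (5); add R1.
Step 4: frontier [R1 R3 16, R4 R7 16] → take R1 R3 (16); add R3.
Step 5: frontier [R3 R4 4, R3 R9 19, R4 R7 16] → take R3 R4 (4); add R4.
Step 6: frontier [R3 R9 19, R4 R9 19] → take R3 R9 (19); add R9.
Step 7: frontier [R8 R9 19] → take R8 R9 (19); add R8.
Vertex order: R5, R7, R6, R1, R3, R4, R9, R8. The 6th vertex is R4.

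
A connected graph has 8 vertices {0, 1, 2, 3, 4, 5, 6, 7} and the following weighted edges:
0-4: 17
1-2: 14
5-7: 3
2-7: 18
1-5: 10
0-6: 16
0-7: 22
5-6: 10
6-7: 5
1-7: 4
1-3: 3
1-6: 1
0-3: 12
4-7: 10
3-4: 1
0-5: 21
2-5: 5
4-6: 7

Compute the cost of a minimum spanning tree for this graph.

Kruskal's algorithm — process edges by increasing weight (ties by edge label):
1-6 (1): add — endpoints in different components.
3-4 (1): add — endpoints in different components.
1-3 (3): add — endpoints in different components.
5-7 (3): add — endpoints in different components.
1-7 (4): add — endpoints in different components.
2-5 (5): add — endpoints in different components.
6-7 (5): skip — 6 and 7 already connected.
4-6 (7): skip — 4 and 6 already connected.
1-5 (10): skip — 1 and 5 already connected.
4-7 (10): skip — 4 and 7 already connected.
5-6 (10): skip — 5 and 6 already connected.
0-3 (12): add — endpoints in different components.
MST edges: 1-6, 3-4, 1-3, 5-7, 1-7, 2-5, 0-3; total weight 1+1+3+3+4+5+12 = 29.

29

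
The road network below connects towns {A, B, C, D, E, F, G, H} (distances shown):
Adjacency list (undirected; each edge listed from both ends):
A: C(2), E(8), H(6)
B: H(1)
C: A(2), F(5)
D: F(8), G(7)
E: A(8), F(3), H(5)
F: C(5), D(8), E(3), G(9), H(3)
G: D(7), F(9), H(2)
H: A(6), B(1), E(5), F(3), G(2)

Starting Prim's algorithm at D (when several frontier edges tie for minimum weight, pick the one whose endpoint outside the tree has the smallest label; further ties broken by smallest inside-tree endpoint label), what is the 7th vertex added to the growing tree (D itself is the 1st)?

C

Prim, starting at D.
Step 1: cheapest edge leaving the tree is D G (7); add G.
Step 2: cheapest edge leaving the tree is G H (2); add H.
Step 3: cheapest edge leaving the tree is B H (1); add B.
Step 4: cheapest edge leaving the tree is F H (3); add F.
Step 5: cheapest edge leaving the tree is E F (3); add E.
Step 6: cheapest edge leaving the tree is C F (5); add C.
Step 7: cheapest edge leaving the tree is A C (2); add A.
Vertex order: D, G, H, B, F, E, C, A. The 7th vertex is C.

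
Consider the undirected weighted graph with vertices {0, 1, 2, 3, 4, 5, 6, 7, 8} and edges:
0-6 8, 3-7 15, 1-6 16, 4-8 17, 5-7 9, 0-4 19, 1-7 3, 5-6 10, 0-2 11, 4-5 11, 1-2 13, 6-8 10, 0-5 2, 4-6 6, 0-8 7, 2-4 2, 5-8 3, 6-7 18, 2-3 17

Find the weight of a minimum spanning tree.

Kruskal's algorithm — process edges by increasing weight (ties by edge label):
0-5 (2): add — endpoints in different components.
2-4 (2): add — endpoints in different components.
1-7 (3): add — endpoints in different components.
5-8 (3): add — endpoints in different components.
4-6 (6): add — endpoints in different components.
0-8 (7): skip — 0 and 8 already connected.
0-6 (8): add — endpoints in different components.
5-7 (9): add — endpoints in different components.
5-6 (10): skip — 5 and 6 already connected.
6-8 (10): skip — 6 and 8 already connected.
0-2 (11): skip — 0 and 2 already connected.
4-5 (11): skip — 4 and 5 already connected.
1-2 (13): skip — 1 and 2 already connected.
3-7 (15): add — endpoints in different components.
MST edges: 0-5, 2-4, 1-7, 5-8, 4-6, 0-6, 5-7, 3-7; total weight 2+2+3+3+6+8+9+15 = 48.

48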